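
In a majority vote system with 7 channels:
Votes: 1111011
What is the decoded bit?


Ones: 6 out of 7
Threshold: 4

1 (6/7 voted 1)


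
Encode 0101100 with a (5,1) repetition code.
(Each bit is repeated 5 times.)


Each bit -> 5 copies

00000111110000011111111110000000000


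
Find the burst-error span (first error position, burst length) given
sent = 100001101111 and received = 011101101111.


XOR: 111100000000

Burst at position 0, length 4


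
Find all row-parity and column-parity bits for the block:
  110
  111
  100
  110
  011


Row parities: 01100
Column parities: 000

Row P: 01100, Col P: 000, Corner: 0


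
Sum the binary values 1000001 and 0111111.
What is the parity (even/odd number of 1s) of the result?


1000001 = 65
0111111 = 63
Sum = 128 = 10000000
1s count = 1

odd parity (1 ones in 10000000)


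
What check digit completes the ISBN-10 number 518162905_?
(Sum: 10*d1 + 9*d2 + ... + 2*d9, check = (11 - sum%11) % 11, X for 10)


Weighted sum: 222
222 mod 11 = 2

Check digit: 9


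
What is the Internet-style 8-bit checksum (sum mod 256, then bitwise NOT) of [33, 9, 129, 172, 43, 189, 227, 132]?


Sum = 934 mod 256 = 166
Complement = 89

89


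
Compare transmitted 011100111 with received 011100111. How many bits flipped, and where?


XOR: 000000000

0 errors (received matches sent)


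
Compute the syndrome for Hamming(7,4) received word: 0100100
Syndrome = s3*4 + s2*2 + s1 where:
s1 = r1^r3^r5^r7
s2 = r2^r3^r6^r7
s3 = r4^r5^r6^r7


s1=1, s2=1, s3=1

Syndrome = 7 (error at position 7)


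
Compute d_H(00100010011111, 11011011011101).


XOR: 11111001000010
Count of 1s: 7

7


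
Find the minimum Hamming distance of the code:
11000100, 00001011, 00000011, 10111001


Comparing all pairs, minimum distance: 1
Can detect 0 errors, correct 0 errors

1


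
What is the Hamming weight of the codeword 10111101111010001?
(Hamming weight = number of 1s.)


Counting 1s in 10111101111010001

11


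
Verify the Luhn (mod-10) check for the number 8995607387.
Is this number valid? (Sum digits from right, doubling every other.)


Luhn sum = 55
55 mod 10 = 5

Invalid (Luhn sum mod 10 = 5)


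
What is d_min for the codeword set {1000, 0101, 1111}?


Comparing all pairs, minimum distance: 2
Can detect 1 errors, correct 0 errors

2


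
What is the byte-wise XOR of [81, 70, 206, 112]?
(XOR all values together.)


XOR chain: 81 ^ 70 ^ 206 ^ 112 = 169

169


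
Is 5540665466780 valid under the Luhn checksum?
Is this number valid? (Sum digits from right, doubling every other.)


Luhn sum = 55
55 mod 10 = 5

Invalid (Luhn sum mod 10 = 5)


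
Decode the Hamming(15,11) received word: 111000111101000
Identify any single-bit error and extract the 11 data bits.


Syndrome = 0: no error detected

Data: 10011101000 (no errors)


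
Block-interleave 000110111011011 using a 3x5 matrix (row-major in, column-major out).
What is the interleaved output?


Matrix:
  00011
  01110
  11011
Read columns: 001011010111101

001011010111101


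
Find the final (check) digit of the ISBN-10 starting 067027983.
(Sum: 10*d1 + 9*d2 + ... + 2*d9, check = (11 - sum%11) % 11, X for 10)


Weighted sum: 223
223 mod 11 = 3

Check digit: 8


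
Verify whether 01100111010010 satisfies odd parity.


Number of 1s: 7

Yes, parity is correct (7 ones)


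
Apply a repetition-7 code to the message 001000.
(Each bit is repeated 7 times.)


Each bit -> 7 copies

000000000000001111111000000000000000000000


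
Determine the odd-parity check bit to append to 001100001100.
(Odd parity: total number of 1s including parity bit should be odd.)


Number of 1s in data: 4
Parity bit: 1

1


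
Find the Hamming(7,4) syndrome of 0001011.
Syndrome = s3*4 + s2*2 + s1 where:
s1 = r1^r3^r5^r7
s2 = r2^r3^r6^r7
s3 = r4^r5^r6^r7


s1=1, s2=0, s3=1

Syndrome = 5 (error at position 5)


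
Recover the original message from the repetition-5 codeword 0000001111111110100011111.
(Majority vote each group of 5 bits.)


Groups: 00000, 01111, 11111, 01000, 11111
Majority votes: 01101

01101


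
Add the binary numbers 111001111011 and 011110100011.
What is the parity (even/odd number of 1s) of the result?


111001111011 = 3707
011110100011 = 1955
Sum = 5662 = 1011000011110
1s count = 7

odd parity (7 ones in 1011000011110)


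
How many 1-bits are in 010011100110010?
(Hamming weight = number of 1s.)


Counting 1s in 010011100110010

7


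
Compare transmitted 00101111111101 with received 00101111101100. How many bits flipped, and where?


XOR: 00000000010001

2 error(s) at position(s): 9, 13


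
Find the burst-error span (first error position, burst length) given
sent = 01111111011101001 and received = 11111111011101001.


XOR: 10000000000000000

Burst at position 0, length 1


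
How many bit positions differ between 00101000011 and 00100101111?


XOR: 00001101100
Count of 1s: 4

4


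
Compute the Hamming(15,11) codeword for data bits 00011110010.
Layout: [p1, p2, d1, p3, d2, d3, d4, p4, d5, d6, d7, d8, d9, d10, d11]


Parity bits: p1=1, p2=0, p3=0, p4=0

100000101110010


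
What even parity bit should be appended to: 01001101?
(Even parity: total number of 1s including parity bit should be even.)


Number of 1s in data: 4
Parity bit: 0

0


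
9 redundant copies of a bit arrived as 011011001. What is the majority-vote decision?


Ones: 5 out of 9
Threshold: 5

1 (5/9 voted 1)


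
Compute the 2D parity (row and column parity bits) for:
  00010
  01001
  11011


Row parities: 100
Column parities: 10000

Row P: 100, Col P: 10000, Corner: 1


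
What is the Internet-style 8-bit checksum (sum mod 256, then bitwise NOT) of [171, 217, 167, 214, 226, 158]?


Sum = 1153 mod 256 = 129
Complement = 126

126


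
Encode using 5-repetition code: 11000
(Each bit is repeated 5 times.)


Each bit -> 5 copies

1111111111000000000000000


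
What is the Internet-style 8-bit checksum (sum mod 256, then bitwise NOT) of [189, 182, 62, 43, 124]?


Sum = 600 mod 256 = 88
Complement = 167

167


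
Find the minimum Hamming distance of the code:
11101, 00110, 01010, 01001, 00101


Comparing all pairs, minimum distance: 2
Can detect 1 errors, correct 0 errors

2


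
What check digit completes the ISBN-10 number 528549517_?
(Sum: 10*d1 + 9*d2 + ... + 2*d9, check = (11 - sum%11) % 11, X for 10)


Weighted sum: 273
273 mod 11 = 9

Check digit: 2


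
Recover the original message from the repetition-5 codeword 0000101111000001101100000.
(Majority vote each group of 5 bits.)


Groups: 00001, 01111, 00000, 11011, 00000
Majority votes: 01010

01010


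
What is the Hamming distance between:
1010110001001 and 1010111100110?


XOR: 0000001101111
Count of 1s: 6

6


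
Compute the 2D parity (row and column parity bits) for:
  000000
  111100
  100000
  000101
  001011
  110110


Row parities: 001010
Column parities: 100100

Row P: 001010, Col P: 100100, Corner: 0


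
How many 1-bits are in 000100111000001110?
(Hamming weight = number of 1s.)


Counting 1s in 000100111000001110

7


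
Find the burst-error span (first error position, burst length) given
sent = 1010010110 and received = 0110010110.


XOR: 1100000000

Burst at position 0, length 2


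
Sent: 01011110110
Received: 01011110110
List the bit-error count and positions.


XOR: 00000000000

0 errors (received matches sent)


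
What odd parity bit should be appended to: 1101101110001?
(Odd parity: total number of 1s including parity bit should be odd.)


Number of 1s in data: 8
Parity bit: 1

1


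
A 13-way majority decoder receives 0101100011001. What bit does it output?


Ones: 6 out of 13
Threshold: 7

0 (6/13 voted 1)


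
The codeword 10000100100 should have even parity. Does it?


Number of 1s: 3

No, parity error (3 ones)


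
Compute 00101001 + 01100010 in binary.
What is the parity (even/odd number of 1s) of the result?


00101001 = 41
01100010 = 98
Sum = 139 = 10001011
1s count = 4

even parity (4 ones in 10001011)


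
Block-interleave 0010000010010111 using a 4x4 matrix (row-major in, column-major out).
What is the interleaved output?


Matrix:
  0010
  0000
  1001
  0111
Read columns: 0010000110010011

0010000110010011


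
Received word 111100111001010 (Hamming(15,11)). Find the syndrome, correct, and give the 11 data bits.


Syndrome = 0: no error detected

Data: 10011001010 (no errors)


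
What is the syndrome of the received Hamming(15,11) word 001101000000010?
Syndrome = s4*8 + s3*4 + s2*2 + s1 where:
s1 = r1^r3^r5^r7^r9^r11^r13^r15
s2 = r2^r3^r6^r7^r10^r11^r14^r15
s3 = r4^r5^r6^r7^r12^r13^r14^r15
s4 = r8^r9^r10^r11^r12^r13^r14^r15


s1=1, s2=1, s3=1, s4=1

Syndrome = 15 (error at position 15)


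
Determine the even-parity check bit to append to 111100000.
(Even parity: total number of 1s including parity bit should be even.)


Number of 1s in data: 4
Parity bit: 0

0


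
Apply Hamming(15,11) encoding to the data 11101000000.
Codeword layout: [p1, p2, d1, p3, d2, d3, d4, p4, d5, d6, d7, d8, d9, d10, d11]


Parity bits: p1=1, p2=0, p3=0, p4=1

101011011000000


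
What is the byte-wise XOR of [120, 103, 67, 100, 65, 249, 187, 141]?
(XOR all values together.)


XOR chain: 120 ^ 103 ^ 67 ^ 100 ^ 65 ^ 249 ^ 187 ^ 141 = 182

182


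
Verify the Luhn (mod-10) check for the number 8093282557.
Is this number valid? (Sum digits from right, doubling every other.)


Luhn sum = 48
48 mod 10 = 8

Invalid (Luhn sum mod 10 = 8)


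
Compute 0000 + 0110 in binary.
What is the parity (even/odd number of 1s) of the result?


0000 = 0
0110 = 6
Sum = 6 = 110
1s count = 2

even parity (2 ones in 110)


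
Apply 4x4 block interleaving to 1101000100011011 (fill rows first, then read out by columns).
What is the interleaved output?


Matrix:
  1101
  0001
  0001
  1011
Read columns: 1001100000011111

1001100000011111


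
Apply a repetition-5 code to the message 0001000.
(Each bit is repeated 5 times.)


Each bit -> 5 copies

00000000000000011111000000000000000


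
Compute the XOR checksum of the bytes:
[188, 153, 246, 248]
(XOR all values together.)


XOR chain: 188 ^ 153 ^ 246 ^ 248 = 43

43


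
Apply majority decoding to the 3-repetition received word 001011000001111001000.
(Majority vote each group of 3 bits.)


Groups: 001, 011, 000, 001, 111, 001, 000
Majority votes: 0100100

0100100


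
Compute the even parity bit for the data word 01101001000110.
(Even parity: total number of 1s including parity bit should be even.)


Number of 1s in data: 6
Parity bit: 0

0


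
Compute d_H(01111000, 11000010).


XOR: 10111010
Count of 1s: 5

5


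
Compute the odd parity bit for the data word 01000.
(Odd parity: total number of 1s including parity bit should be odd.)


Number of 1s in data: 1
Parity bit: 0

0


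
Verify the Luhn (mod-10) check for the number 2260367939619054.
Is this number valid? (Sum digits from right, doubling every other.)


Luhn sum = 68
68 mod 10 = 8

Invalid (Luhn sum mod 10 = 8)


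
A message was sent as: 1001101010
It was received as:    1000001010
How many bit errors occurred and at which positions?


XOR: 0001100000

2 error(s) at position(s): 3, 4


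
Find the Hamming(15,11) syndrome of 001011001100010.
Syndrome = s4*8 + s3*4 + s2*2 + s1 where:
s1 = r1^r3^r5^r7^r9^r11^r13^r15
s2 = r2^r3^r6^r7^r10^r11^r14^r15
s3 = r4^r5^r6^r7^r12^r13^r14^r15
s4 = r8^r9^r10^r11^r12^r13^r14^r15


s1=1, s2=0, s3=1, s4=1

Syndrome = 13 (error at position 13)


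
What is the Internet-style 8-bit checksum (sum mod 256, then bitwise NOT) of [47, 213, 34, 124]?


Sum = 418 mod 256 = 162
Complement = 93

93


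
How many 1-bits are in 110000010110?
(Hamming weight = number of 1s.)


Counting 1s in 110000010110

5


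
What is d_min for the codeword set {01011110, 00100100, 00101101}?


Comparing all pairs, minimum distance: 2
Can detect 1 errors, correct 0 errors

2


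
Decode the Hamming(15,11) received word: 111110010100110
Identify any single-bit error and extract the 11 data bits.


Syndrome = 0: no error detected

Data: 11000100110 (no errors)


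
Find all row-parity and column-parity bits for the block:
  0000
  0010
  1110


Row parities: 011
Column parities: 1100

Row P: 011, Col P: 1100, Corner: 0


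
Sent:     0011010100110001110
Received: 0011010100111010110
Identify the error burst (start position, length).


XOR: 0000000000001011000

Burst at position 12, length 4


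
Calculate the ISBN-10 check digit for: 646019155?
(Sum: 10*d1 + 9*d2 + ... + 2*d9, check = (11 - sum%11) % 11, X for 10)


Weighted sum: 224
224 mod 11 = 4

Check digit: 7


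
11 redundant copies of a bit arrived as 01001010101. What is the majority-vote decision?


Ones: 5 out of 11
Threshold: 6

0 (5/11 voted 1)


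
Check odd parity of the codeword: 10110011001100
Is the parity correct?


Number of 1s: 7

Yes, parity is correct (7 ones)


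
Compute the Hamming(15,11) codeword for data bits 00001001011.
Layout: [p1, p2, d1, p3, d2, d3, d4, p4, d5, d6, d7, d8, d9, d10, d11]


Parity bits: p1=0, p2=0, p3=1, p4=0

000100001001011


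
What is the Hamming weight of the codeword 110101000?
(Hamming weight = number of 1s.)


Counting 1s in 110101000

4


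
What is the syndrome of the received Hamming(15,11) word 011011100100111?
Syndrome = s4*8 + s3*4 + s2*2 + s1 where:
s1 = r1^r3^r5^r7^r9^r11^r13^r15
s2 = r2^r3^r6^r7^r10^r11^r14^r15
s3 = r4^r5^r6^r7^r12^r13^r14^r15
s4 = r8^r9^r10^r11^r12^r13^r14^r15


s1=1, s2=1, s3=0, s4=0

Syndrome = 3 (error at position 3)


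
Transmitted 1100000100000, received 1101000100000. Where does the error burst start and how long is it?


XOR: 0001000000000

Burst at position 3, length 1


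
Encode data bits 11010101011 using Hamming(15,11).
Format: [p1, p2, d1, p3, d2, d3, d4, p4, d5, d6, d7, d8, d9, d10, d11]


Parity bits: p1=0, p2=1, p3=1, p4=0

011110100101011


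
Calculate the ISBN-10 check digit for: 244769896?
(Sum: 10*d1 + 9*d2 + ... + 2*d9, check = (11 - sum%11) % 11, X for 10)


Weighted sum: 289
289 mod 11 = 3

Check digit: 8


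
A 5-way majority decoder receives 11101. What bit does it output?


Ones: 4 out of 5
Threshold: 3

1 (4/5 voted 1)


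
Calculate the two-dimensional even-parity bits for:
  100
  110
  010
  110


Row parities: 1010
Column parities: 110

Row P: 1010, Col P: 110, Corner: 0


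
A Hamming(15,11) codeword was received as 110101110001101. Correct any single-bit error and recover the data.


Syndrome = 0: no error detected

Data: 00110001101 (no errors)


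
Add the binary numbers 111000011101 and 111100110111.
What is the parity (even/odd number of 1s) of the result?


111000011101 = 3613
111100110111 = 3895
Sum = 7508 = 1110101010100
1s count = 7

odd parity (7 ones in 1110101010100)


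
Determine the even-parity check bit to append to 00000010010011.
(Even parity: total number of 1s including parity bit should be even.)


Number of 1s in data: 4
Parity bit: 0

0


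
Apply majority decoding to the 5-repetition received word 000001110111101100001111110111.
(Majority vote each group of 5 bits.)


Groups: 00000, 11101, 11101, 10000, 11111, 10111
Majority votes: 011011

011011


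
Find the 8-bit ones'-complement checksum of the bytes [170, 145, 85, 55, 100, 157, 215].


Sum = 927 mod 256 = 159
Complement = 96

96


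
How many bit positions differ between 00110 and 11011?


XOR: 11101
Count of 1s: 4

4


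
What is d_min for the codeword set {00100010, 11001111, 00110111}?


Comparing all pairs, minimum distance: 3
Can detect 2 errors, correct 1 errors

3


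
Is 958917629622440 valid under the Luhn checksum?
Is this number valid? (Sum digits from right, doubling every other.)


Luhn sum = 73
73 mod 10 = 3

Invalid (Luhn sum mod 10 = 3)


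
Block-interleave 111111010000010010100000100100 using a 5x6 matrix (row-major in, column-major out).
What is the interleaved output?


Matrix:
  111111
  010000
  010010
  100000
  100100
Read columns: 100111110010000100011010010000

100111110010000100011010010000


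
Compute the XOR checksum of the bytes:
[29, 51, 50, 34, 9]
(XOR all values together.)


XOR chain: 29 ^ 51 ^ 50 ^ 34 ^ 9 = 55

55


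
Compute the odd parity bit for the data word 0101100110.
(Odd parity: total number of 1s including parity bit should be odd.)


Number of 1s in data: 5
Parity bit: 0

0


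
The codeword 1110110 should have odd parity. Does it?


Number of 1s: 5

Yes, parity is correct (5 ones)


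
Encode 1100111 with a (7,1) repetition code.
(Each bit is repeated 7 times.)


Each bit -> 7 copies

1111111111111100000000000000111111111111111111111


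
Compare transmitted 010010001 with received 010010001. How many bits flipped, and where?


XOR: 000000000

0 errors (received matches sent)


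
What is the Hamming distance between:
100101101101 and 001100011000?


XOR: 101001110101
Count of 1s: 7

7


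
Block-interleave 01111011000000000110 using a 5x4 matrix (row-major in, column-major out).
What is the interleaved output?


Matrix:
  0111
  1011
  0000
  0000
  0110
Read columns: 01000100011100111000

01000100011100111000


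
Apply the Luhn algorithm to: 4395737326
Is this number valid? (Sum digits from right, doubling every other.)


Luhn sum = 51
51 mod 10 = 1

Invalid (Luhn sum mod 10 = 1)


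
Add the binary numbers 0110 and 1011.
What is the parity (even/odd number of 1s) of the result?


0110 = 6
1011 = 11
Sum = 17 = 10001
1s count = 2

even parity (2 ones in 10001)


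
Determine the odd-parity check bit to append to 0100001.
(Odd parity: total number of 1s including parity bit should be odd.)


Number of 1s in data: 2
Parity bit: 1

1


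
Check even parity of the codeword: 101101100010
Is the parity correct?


Number of 1s: 6

Yes, parity is correct (6 ones)


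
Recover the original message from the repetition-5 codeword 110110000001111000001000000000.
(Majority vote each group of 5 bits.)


Groups: 11011, 00000, 01111, 00000, 10000, 00000
Majority votes: 101000

101000


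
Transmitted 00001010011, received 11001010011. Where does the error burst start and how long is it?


XOR: 11000000000

Burst at position 0, length 2


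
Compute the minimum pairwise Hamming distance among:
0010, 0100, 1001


Comparing all pairs, minimum distance: 2
Can detect 1 errors, correct 0 errors

2


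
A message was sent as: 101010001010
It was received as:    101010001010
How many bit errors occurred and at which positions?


XOR: 000000000000

0 errors (received matches sent)


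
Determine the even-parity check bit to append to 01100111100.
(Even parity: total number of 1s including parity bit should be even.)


Number of 1s in data: 6
Parity bit: 0

0


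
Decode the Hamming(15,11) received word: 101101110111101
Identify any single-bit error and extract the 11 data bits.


Syndrome = 0: no error detected

Data: 10110111101 (no errors)


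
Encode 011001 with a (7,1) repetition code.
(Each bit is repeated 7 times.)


Each bit -> 7 copies

000000011111111111111000000000000001111111


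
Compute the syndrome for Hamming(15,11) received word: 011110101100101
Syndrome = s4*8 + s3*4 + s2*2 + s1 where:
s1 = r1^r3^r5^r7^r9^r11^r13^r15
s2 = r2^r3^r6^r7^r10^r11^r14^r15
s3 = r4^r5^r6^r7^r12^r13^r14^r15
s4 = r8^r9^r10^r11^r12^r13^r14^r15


s1=0, s2=1, s3=1, s4=0

Syndrome = 6 (error at position 6)


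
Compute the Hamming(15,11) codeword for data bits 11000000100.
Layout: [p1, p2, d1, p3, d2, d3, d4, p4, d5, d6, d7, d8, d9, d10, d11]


Parity bits: p1=1, p2=1, p3=0, p4=1

111010010000100


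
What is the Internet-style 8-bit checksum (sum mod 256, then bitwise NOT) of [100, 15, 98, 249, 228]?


Sum = 690 mod 256 = 178
Complement = 77

77


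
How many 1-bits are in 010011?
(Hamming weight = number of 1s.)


Counting 1s in 010011

3


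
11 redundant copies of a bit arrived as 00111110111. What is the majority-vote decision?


Ones: 8 out of 11
Threshold: 6

1 (8/11 voted 1)


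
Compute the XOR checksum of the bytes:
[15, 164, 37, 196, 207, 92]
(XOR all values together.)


XOR chain: 15 ^ 164 ^ 37 ^ 196 ^ 207 ^ 92 = 217

217


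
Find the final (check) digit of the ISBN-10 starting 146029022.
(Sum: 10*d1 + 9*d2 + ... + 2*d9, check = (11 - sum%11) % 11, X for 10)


Weighted sum: 161
161 mod 11 = 7

Check digit: 4


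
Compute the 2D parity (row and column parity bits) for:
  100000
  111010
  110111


Row parities: 101
Column parities: 101101

Row P: 101, Col P: 101101, Corner: 0


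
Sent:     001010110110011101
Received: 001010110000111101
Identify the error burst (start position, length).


XOR: 000000000110100000

Burst at position 9, length 4


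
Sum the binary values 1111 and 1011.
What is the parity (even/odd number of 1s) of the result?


1111 = 15
1011 = 11
Sum = 26 = 11010
1s count = 3

odd parity (3 ones in 11010)


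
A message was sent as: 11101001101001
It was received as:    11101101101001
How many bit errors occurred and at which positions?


XOR: 00000100000000

1 error(s) at position(s): 5


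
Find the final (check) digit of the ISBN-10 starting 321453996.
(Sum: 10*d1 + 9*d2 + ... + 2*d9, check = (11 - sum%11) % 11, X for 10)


Weighted sum: 204
204 mod 11 = 6

Check digit: 5


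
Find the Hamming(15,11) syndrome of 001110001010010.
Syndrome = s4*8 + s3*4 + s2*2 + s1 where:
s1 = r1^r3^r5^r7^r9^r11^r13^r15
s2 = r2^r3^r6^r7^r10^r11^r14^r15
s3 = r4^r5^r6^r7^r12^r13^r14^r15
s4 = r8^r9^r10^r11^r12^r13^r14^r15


s1=0, s2=1, s3=1, s4=1

Syndrome = 14 (error at position 14)


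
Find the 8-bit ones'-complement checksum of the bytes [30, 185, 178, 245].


Sum = 638 mod 256 = 126
Complement = 129

129


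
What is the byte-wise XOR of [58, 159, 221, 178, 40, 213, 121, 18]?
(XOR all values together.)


XOR chain: 58 ^ 159 ^ 221 ^ 178 ^ 40 ^ 213 ^ 121 ^ 18 = 92

92


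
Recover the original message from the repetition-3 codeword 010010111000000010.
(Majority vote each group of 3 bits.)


Groups: 010, 010, 111, 000, 000, 010
Majority votes: 001000

001000


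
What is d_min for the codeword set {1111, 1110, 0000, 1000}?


Comparing all pairs, minimum distance: 1
Can detect 0 errors, correct 0 errors

1


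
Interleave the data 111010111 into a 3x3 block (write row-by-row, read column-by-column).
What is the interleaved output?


Matrix:
  111
  010
  111
Read columns: 101111101

101111101


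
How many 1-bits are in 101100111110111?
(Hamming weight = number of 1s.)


Counting 1s in 101100111110111

11


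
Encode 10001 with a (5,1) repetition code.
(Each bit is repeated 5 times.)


Each bit -> 5 copies

1111100000000000000011111


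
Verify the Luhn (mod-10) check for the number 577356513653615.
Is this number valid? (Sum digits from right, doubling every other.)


Luhn sum = 68
68 mod 10 = 8

Invalid (Luhn sum mod 10 = 8)


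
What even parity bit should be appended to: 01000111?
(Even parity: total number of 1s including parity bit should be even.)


Number of 1s in data: 4
Parity bit: 0

0


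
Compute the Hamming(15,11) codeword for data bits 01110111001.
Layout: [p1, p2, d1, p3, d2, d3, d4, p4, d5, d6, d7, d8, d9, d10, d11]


Parity bits: p1=0, p2=1, p3=1, p4=0

010111100111001


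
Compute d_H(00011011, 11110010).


XOR: 11101001
Count of 1s: 5

5


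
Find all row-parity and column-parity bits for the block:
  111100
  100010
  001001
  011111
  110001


Row parities: 00011
Column parities: 111001

Row P: 00011, Col P: 111001, Corner: 0


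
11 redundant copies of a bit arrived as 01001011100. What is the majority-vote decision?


Ones: 5 out of 11
Threshold: 6

0 (5/11 voted 1)


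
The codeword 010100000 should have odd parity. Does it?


Number of 1s: 2

No, parity error (2 ones)


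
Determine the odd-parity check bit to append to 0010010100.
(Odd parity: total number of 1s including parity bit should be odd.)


Number of 1s in data: 3
Parity bit: 0

0


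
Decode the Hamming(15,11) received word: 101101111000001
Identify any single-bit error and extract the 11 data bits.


Syndrome = 9: error at position 9

Data: 10110000001 (corrected bit 9)


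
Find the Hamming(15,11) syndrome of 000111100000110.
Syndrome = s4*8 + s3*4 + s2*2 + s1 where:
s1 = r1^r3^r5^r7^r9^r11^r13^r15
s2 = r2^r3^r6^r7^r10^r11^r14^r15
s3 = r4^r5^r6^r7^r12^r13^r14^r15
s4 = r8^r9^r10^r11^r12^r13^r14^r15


s1=1, s2=1, s3=0, s4=0

Syndrome = 3 (error at position 3)


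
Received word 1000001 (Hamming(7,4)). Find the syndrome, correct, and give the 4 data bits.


Syndrome = 6: error at position 6

Data: 0011 (corrected bit 6)


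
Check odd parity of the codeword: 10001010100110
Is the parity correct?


Number of 1s: 6

No, parity error (6 ones)


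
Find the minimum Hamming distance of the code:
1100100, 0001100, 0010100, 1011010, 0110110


Comparing all pairs, minimum distance: 2
Can detect 1 errors, correct 0 errors

2


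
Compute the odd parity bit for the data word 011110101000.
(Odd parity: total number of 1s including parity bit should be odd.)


Number of 1s in data: 6
Parity bit: 1

1


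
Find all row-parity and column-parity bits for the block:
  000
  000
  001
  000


Row parities: 0010
Column parities: 001

Row P: 0010, Col P: 001, Corner: 1


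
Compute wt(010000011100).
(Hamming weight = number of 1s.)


Counting 1s in 010000011100

4


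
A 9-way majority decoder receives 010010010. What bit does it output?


Ones: 3 out of 9
Threshold: 5

0 (3/9 voted 1)


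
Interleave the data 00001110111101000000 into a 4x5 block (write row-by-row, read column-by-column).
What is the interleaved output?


Matrix:
  00001
  11011
  11010
  00000
Read columns: 01100110000001101100

01100110000001101100


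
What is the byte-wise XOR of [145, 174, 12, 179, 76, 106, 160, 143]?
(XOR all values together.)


XOR chain: 145 ^ 174 ^ 12 ^ 179 ^ 76 ^ 106 ^ 160 ^ 143 = 137

137


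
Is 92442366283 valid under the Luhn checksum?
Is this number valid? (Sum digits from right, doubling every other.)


Luhn sum = 54
54 mod 10 = 4

Invalid (Luhn sum mod 10 = 4)


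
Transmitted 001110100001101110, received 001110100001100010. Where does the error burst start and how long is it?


XOR: 000000000000001100

Burst at position 14, length 2


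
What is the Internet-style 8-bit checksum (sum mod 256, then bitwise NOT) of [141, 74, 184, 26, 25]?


Sum = 450 mod 256 = 194
Complement = 61

61


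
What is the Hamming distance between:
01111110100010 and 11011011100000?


XOR: 10100101000010
Count of 1s: 5

5


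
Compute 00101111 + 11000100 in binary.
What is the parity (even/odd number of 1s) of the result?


00101111 = 47
11000100 = 196
Sum = 243 = 11110011
1s count = 6

even parity (6 ones in 11110011)


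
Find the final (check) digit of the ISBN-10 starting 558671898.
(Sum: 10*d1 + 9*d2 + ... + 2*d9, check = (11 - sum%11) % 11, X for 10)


Weighted sum: 323
323 mod 11 = 4

Check digit: 7


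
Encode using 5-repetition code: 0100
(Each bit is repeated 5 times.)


Each bit -> 5 copies

00000111110000000000


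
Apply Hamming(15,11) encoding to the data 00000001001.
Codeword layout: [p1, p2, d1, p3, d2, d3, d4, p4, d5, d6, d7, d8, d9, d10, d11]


Parity bits: p1=1, p2=1, p3=0, p4=0

110000000001001


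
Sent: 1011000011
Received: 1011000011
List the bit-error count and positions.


XOR: 0000000000

0 errors (received matches sent)


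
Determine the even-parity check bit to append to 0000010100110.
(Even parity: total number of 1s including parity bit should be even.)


Number of 1s in data: 4
Parity bit: 0

0


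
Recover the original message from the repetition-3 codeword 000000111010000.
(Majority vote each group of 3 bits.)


Groups: 000, 000, 111, 010, 000
Majority votes: 00100

00100


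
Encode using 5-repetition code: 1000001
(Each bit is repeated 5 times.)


Each bit -> 5 copies

11111000000000000000000000000011111


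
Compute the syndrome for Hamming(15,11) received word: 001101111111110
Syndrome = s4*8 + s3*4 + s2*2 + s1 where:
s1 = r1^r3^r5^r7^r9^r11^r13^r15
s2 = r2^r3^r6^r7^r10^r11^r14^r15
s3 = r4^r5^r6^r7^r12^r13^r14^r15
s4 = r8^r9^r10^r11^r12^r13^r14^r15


s1=1, s2=0, s3=0, s4=1

Syndrome = 9 (error at position 9)


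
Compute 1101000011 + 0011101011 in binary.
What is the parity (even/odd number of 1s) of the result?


1101000011 = 835
0011101011 = 235
Sum = 1070 = 10000101110
1s count = 5

odd parity (5 ones in 10000101110)


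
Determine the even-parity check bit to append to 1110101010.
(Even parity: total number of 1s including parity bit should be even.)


Number of 1s in data: 6
Parity bit: 0

0


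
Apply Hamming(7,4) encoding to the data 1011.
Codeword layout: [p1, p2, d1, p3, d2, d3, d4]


Parity bits: p1=0, p2=1, p3=0

0110011


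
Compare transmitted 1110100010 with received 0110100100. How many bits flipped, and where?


XOR: 1000000110

3 error(s) at position(s): 0, 7, 8


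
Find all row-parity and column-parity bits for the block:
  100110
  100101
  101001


Row parities: 111
Column parities: 101010

Row P: 111, Col P: 101010, Corner: 1


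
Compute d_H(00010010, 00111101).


XOR: 00101111
Count of 1s: 5

5


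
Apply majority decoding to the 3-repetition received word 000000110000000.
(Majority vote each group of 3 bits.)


Groups: 000, 000, 110, 000, 000
Majority votes: 00100

00100


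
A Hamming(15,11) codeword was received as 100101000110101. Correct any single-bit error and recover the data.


Syndrome = 0: no error detected

Data: 00100110101 (no errors)


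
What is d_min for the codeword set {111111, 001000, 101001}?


Comparing all pairs, minimum distance: 2
Can detect 1 errors, correct 0 errors

2


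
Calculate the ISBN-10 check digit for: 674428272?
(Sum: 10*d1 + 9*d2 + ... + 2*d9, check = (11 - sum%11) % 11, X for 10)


Weighted sum: 268
268 mod 11 = 4

Check digit: 7


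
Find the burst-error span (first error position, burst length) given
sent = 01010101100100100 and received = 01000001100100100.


XOR: 00010100000000000

Burst at position 3, length 3


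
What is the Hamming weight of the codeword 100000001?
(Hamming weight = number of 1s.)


Counting 1s in 100000001

2


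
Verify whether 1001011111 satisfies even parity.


Number of 1s: 7

No, parity error (7 ones)


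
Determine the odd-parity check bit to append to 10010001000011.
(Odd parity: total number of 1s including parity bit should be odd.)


Number of 1s in data: 5
Parity bit: 0

0


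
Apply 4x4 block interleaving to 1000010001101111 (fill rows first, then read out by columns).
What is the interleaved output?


Matrix:
  1000
  0100
  0110
  1111
Read columns: 1001011100110001

1001011100110001


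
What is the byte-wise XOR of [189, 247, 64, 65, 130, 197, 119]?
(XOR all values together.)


XOR chain: 189 ^ 247 ^ 64 ^ 65 ^ 130 ^ 197 ^ 119 = 123

123


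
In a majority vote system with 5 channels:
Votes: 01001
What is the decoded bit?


Ones: 2 out of 5
Threshold: 3

0 (2/5 voted 1)


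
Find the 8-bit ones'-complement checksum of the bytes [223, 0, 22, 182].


Sum = 427 mod 256 = 171
Complement = 84

84


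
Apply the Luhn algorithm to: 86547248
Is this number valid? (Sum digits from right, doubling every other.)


Luhn sum = 41
41 mod 10 = 1

Invalid (Luhn sum mod 10 = 1)


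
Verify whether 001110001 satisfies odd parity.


Number of 1s: 4

No, parity error (4 ones)


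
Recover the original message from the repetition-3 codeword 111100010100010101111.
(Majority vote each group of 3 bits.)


Groups: 111, 100, 010, 100, 010, 101, 111
Majority votes: 1000011

1000011


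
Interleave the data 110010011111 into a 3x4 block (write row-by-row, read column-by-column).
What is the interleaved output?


Matrix:
  1100
  1001
  1111
Read columns: 111101001011

111101001011


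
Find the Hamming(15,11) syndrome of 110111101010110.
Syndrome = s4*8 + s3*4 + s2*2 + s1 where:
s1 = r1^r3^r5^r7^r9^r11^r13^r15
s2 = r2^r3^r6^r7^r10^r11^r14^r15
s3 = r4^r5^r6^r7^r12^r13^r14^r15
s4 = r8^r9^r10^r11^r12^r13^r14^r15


s1=0, s2=1, s3=0, s4=0

Syndrome = 2 (error at position 2)


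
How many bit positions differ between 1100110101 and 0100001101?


XOR: 1000111000
Count of 1s: 4

4


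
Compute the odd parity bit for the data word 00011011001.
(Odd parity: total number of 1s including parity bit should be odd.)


Number of 1s in data: 5
Parity bit: 0

0


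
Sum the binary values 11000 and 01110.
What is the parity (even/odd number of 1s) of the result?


11000 = 24
01110 = 14
Sum = 38 = 100110
1s count = 3

odd parity (3 ones in 100110)


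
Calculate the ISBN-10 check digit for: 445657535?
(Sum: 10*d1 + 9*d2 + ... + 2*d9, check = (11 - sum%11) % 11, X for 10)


Weighted sum: 262
262 mod 11 = 9

Check digit: 2


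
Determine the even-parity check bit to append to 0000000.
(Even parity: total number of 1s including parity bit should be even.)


Number of 1s in data: 0
Parity bit: 0

0


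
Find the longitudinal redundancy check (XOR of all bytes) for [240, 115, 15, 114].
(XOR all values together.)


XOR chain: 240 ^ 115 ^ 15 ^ 114 = 254

254


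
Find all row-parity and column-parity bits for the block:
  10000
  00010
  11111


Row parities: 111
Column parities: 01101

Row P: 111, Col P: 01101, Corner: 1


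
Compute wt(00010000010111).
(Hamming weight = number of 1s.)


Counting 1s in 00010000010111

5


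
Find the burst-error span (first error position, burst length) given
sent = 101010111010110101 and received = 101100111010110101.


XOR: 000110000000000000

Burst at position 3, length 2


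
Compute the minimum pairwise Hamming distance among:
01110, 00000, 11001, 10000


Comparing all pairs, minimum distance: 1
Can detect 0 errors, correct 0 errors

1


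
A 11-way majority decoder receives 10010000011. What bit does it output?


Ones: 4 out of 11
Threshold: 6

0 (4/11 voted 1)


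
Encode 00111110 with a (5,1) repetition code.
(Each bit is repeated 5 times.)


Each bit -> 5 copies

0000000000111111111111111111111111100000


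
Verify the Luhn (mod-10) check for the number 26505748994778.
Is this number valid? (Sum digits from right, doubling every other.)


Luhn sum = 81
81 mod 10 = 1

Invalid (Luhn sum mod 10 = 1)


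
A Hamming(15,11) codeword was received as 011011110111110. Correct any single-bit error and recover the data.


Syndrome = 3: error at position 3

Data: 01110111110 (corrected bit 3)


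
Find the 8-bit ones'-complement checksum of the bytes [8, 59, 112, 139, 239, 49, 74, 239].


Sum = 919 mod 256 = 151
Complement = 104

104


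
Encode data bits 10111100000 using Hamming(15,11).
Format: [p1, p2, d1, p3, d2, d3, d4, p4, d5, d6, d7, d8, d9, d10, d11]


Parity bits: p1=1, p2=0, p3=0, p4=0

101001101100000


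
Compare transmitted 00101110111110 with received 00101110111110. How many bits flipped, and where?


XOR: 00000000000000

0 errors (received matches sent)


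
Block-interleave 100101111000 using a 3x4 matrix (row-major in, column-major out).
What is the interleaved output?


Matrix:
  1001
  0111
  1000
Read columns: 101010010110

101010010110


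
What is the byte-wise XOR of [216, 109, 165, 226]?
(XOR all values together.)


XOR chain: 216 ^ 109 ^ 165 ^ 226 = 242

242


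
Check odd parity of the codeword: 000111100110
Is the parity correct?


Number of 1s: 6

No, parity error (6 ones)


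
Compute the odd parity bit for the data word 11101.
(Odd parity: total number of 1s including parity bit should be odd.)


Number of 1s in data: 4
Parity bit: 1

1


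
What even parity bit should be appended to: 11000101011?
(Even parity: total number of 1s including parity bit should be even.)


Number of 1s in data: 6
Parity bit: 0

0


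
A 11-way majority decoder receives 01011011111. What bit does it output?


Ones: 8 out of 11
Threshold: 6

1 (8/11 voted 1)


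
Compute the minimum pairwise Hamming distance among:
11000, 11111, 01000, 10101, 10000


Comparing all pairs, minimum distance: 1
Can detect 0 errors, correct 0 errors

1


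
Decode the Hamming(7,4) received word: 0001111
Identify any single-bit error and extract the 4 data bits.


Syndrome = 0: no error detected

Data: 0111 (no errors)


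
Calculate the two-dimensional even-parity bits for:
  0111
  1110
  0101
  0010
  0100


Row parities: 11011
Column parities: 1010

Row P: 11011, Col P: 1010, Corner: 0


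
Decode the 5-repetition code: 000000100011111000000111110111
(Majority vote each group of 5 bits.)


Groups: 00000, 01000, 11111, 00000, 01111, 10111
Majority votes: 001011

001011


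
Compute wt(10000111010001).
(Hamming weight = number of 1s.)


Counting 1s in 10000111010001

6


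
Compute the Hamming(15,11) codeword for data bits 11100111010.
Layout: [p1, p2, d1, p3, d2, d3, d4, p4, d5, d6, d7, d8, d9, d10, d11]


Parity bits: p1=1, p2=1, p3=0, p4=0

111011000111010


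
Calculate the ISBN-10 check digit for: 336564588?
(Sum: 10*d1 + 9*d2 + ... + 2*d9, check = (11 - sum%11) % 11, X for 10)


Weighted sum: 256
256 mod 11 = 3

Check digit: 8


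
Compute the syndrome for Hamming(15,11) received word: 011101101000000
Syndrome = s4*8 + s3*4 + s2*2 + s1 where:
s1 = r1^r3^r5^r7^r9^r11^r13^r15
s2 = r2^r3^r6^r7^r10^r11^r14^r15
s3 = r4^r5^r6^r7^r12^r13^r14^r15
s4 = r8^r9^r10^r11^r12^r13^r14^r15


s1=1, s2=0, s3=1, s4=1

Syndrome = 13 (error at position 13)


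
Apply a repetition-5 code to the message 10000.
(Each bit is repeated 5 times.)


Each bit -> 5 copies

1111100000000000000000000


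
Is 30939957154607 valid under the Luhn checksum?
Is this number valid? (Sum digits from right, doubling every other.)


Luhn sum = 72
72 mod 10 = 2

Invalid (Luhn sum mod 10 = 2)


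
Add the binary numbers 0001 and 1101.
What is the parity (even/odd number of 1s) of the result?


0001 = 1
1101 = 13
Sum = 14 = 1110
1s count = 3

odd parity (3 ones in 1110)


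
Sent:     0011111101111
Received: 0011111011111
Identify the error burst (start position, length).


XOR: 0000000110000

Burst at position 7, length 2


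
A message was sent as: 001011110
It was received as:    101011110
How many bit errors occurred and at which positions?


XOR: 100000000

1 error(s) at position(s): 0


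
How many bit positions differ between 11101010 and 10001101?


XOR: 01100111
Count of 1s: 5

5


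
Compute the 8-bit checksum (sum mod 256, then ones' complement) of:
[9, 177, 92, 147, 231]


Sum = 656 mod 256 = 144
Complement = 111

111


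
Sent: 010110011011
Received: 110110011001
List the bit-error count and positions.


XOR: 100000000010

2 error(s) at position(s): 0, 10


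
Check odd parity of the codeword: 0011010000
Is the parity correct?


Number of 1s: 3

Yes, parity is correct (3 ones)


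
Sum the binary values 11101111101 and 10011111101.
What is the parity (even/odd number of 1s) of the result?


11101111101 = 1917
10011111101 = 1277
Sum = 3194 = 110001111010
1s count = 7

odd parity (7 ones in 110001111010)
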